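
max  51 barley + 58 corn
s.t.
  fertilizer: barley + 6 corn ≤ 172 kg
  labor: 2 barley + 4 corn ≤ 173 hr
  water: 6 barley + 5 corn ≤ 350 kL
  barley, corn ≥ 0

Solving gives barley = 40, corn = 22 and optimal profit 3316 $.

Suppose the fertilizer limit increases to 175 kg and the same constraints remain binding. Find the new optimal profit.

3325

At the optimum: fertilizer uses 172 of 172 (binding); labor uses 168 of 173 (slack = 5); water uses 350 of 350 (binding).
By complementary slackness, y = 0 for the non-binding constraint.
From A_Bᵀ y = c: 1·y_fertilizer + 6·y_water = 51; 6·y_fertilizer + 5·y_water = 58.
This yields shadow prices y_fertilizer = 3, y_water = 8.
Δz = y_fertilizer·Δb = 3 × (3) = 9, so new z* = 3316 + 9 = 3325.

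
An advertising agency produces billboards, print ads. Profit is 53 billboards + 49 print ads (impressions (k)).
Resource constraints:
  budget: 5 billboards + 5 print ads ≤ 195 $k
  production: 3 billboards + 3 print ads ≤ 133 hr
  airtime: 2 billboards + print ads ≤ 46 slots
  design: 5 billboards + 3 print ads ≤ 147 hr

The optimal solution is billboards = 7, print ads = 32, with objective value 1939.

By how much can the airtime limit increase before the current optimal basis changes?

Binding constraints: budget, airtime. The basis is B = [[5,5],[2,1]] with det -5.
Per unit increase in airtime, x* moves by d = (1, -1).
The basis stays optimal until design becomes binding; allowable increase = 8 slots.

8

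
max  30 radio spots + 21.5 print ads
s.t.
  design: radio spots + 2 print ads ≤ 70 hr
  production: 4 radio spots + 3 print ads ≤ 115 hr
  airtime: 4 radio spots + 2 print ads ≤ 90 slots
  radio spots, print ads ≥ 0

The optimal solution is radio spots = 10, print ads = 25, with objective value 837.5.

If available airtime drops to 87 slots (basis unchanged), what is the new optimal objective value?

834.5

Check each constraint at x*: design 60/70 (slack 10); production 115/115 (tight); airtime 90/90 (tight).
By complementary slackness, y = 0 for the non-binding constraint.
Dual feasibility on the basic columns requires 4·y_production + 4·y_airtime = 30, 3·y_production + 2·y_airtime = 21.5.
Solving: y_production = 6.5, y_airtime = 1.
Δz = y_airtime·Δb = 1 × (-3) = -3, so new z* = 837.5 − 3 = 834.5.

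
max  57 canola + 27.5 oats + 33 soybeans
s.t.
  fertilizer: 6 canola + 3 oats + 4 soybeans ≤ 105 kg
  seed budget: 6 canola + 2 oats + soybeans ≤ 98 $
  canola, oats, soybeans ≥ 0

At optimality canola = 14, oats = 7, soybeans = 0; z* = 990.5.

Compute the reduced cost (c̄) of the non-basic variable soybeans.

Both fertilizer and seed budget are binding at x*.
Dual feasibility on the basic columns requires 6·y_fertilizer + 6·y_seed budget = 57, 3·y_fertilizer + 2·y_seed budget = 27.5.
This yields shadow prices y_fertilizer = 8.5, y_seed budget = 1.
Reduced cost of soybeans: c₃ − yᵀa₃ = 33 − (8.5·4 + 1·1) = 33 − 35 = -2.

-2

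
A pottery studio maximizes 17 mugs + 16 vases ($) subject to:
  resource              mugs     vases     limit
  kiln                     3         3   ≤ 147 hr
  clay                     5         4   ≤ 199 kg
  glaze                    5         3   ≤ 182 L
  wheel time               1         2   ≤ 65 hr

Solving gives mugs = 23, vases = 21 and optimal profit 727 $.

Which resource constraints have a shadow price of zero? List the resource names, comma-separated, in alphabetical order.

glaze, kiln

kiln: 132/147 (slack 15)
clay: 199/199 (binding)
glaze: 178/182 (slack 4)
wheel time: 65/65 (binding)
By complementary slackness, a constraint with positive slack has shadow price 0 → glaze, kiln.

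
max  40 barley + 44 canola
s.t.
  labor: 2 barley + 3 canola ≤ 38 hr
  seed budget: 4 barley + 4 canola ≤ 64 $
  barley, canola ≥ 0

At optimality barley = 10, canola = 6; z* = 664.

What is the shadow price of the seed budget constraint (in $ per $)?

At the optimum: labor uses 38 of 38 (binding); seed budget uses 64 of 64 (binding).
From A_Bᵀ y = c: 2·y_labor + 4·y_seed budget = 40; 3·y_labor + 4·y_seed budget = 44.
→ y_labor = 4 and y_seed budget = 8.
Shadow price of seed budget = 8.

8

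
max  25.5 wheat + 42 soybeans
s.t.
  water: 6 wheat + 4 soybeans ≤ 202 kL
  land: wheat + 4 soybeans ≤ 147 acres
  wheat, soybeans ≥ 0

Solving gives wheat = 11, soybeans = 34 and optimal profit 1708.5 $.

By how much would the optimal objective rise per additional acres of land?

Both water and land are binding at x*.
The binding rows give the dual system: 6·y_water + 1·y_land = 25.5 and 4·y_water + 4·y_land = 42.
→ y_water = 3 and y_land = 7.5.
Shadow price of land = 7.5.

7.5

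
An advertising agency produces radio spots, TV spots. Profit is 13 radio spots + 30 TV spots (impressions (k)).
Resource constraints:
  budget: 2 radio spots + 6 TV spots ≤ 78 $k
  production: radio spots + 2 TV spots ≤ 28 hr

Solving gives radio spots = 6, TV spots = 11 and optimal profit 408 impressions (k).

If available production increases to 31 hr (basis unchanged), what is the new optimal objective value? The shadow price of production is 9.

435

Δb = 3, so new z* = 408 + (9)·(3) = 408 + 27 = 435.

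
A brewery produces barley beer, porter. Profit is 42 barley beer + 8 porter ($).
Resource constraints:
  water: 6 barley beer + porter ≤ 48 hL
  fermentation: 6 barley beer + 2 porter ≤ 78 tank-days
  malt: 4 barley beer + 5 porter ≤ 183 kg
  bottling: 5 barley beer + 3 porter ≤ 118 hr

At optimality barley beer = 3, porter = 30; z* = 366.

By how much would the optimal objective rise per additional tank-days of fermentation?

Check each constraint at x*: water 48/48 (tight); fermentation 78/78 (tight); malt 162/183 (slack 21); bottling 105/118 (slack 13).
Since malt, bottling are not tight, their duals are 0.
Dual feasibility on the basic columns requires 6·y_water + 6·y_fermentation = 42, 1·y_water + 2·y_fermentation = 8.
→ y_water = 6 and y_fermentation = 1.
Shadow price of fermentation = 1.

1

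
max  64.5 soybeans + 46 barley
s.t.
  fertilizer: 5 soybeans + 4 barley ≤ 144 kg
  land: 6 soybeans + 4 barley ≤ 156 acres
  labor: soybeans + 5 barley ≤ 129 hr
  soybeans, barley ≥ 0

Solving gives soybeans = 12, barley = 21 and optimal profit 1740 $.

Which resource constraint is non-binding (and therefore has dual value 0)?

fertilizer: 144/144 (binding)
land: 156/156 (binding)
labor: 117/129 (slack 12)
By complementary slackness, a constraint with positive slack has shadow price 0 → labor.

labor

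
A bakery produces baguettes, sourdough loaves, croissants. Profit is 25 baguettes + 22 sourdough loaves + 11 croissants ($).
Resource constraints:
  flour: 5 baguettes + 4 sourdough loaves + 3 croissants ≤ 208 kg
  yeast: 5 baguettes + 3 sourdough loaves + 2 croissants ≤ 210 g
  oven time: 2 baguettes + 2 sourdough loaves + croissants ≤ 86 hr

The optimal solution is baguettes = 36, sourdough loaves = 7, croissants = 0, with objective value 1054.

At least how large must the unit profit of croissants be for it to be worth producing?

Check each constraint at x*: flour 208/208 (tight); yeast 201/210 (slack 9); oven time 86/86 (tight).
By complementary slackness, y = 0 for the non-binding constraint.
From A_Bᵀ y = c: 5·y_flour + 2·y_oven time = 25; 4·y_flour + 2·y_oven time = 22.
Solving: y_flour = 3, y_oven time = 5.
croissants enters the basis when its profit ≥ yᵀa₃ = 3·3 + 5·1 = 14.

14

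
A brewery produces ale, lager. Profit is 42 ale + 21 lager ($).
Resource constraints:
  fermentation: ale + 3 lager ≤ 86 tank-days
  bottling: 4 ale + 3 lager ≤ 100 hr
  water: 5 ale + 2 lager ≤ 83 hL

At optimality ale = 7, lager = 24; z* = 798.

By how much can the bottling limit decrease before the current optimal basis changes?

Binding constraints: bottling, water. The basis is B = [[4,3],[5,2]] with det -7.
Per unit decrease in bottling, x* moves by d = (0.2857, -0.7143).
The basis stays optimal until lager reaches 0; allowable decrease = 33.6 hr.

33.6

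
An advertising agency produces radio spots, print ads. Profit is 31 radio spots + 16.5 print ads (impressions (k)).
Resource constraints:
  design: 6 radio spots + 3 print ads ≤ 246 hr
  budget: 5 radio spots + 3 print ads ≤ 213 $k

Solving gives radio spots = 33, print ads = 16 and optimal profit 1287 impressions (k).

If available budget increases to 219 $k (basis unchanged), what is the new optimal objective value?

At the optimum: design uses 246 of 246 (binding); budget uses 213 of 213 (binding).
The binding rows give the dual system: 6·y_design + 5·y_budget = 31 and 3·y_design + 3·y_budget = 16.5.
This yields shadow prices y_design = 3.5, y_budget = 2.
Δz = y_budget·Δb = 2 × (6) = 12, so new z* = 1287 + 12 = 1299.

1299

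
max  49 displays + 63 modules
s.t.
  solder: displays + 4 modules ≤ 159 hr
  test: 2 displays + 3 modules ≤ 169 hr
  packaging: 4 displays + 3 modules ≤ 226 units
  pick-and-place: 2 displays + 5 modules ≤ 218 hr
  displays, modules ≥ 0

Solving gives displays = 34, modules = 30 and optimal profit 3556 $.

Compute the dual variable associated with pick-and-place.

Check each constraint at x*: solder 154/159 (slack 5); test 158/169 (slack 11); packaging 226/226 (tight); pick-and-place 218/218 (tight).
Slack constraints have shadow price 0 (complementary slackness).
From A_Bᵀ y = c: 4·y_packaging + 2·y_pick-and-place = 49; 3·y_packaging + 5·y_pick-and-place = 63.
→ y_packaging = 8.5 and y_pick-and-place = 7.5.
Shadow price of pick-and-place = 7.5.

7.5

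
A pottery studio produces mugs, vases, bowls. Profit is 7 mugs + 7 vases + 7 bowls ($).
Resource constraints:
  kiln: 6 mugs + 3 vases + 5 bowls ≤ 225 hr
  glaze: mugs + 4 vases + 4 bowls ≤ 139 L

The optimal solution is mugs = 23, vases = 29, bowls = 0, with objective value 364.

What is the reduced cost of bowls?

Check each constraint at x*: kiln 225/225 (tight); glaze 139/139 (tight).
Dual feasibility on the basic columns requires 6·y_kiln + 1·y_glaze = 7, 3·y_kiln + 4·y_glaze = 7.
Solving: y_kiln = 1, y_glaze = 1.
Reduced cost of bowls: c₃ − yᵀa₃ = 7 − (1·5 + 1·4) = 7 − 9 = -2.

-2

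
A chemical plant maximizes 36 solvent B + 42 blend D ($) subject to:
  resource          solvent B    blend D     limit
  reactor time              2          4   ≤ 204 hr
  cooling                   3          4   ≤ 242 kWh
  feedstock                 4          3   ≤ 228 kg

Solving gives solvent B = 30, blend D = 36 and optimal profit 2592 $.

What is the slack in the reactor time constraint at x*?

reactor time used = 2·30 + 4·36 = 204; slack = 204 − 204 = 0.

0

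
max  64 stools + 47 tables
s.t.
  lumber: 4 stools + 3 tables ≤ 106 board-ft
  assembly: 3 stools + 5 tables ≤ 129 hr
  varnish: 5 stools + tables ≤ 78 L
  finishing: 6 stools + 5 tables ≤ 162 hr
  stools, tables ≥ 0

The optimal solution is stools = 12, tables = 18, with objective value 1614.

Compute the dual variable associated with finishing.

At the optimum: lumber uses 102 of 106 (slack = 4); assembly uses 126 of 129 (slack = 3); varnish uses 78 of 78 (binding); finishing uses 162 of 162 (binding).
Since lumber, assembly are not tight, their duals are 0.
From A_Bᵀ y = c: 5·y_varnish + 6·y_finishing = 64; 1·y_varnish + 5·y_finishing = 47.
→ y_varnish = 2 and y_finishing = 9.
Shadow price of finishing = 9.

9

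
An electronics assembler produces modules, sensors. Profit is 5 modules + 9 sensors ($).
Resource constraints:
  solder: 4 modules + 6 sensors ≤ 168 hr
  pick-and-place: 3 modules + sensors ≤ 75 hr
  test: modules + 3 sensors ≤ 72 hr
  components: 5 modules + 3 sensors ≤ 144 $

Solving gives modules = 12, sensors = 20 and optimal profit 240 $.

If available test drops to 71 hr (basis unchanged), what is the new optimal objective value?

Check each constraint at x*: solder 168/168 (tight); pick-and-place 56/75 (slack 19); test 72/72 (tight); components 120/144 (slack 24).
By complementary slackness, y = 0 for the non-binding constraints.
The binding rows give the dual system: 4·y_solder + 1·y_test = 5 and 6·y_solder + 3·y_test = 9.
This yields shadow prices y_solder = 1, y_test = 1.
Δz = y_test·Δb = 1 × (-1) = -1, so new z* = 240 − 1 = 239.

239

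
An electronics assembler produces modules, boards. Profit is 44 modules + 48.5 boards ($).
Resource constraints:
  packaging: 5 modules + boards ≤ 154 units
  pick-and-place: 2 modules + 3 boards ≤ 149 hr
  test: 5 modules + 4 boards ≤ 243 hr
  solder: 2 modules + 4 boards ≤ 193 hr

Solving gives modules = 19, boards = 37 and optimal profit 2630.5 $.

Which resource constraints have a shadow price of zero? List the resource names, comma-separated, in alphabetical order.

packaging: 132/154 (slack 22)
pick-and-place: 149/149 (binding)
test: 243/243 (binding)
solder: 186/193 (slack 7)
By complementary slackness, a constraint with positive slack has shadow price 0 → packaging, solder.

packaging, solder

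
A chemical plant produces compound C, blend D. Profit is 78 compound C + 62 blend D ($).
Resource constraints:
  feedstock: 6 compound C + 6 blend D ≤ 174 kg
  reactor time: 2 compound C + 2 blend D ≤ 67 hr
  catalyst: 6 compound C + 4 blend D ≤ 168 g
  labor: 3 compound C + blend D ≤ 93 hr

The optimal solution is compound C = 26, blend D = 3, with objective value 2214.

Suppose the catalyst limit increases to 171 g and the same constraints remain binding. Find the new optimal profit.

2238

Binding: feedstock and catalyst. Non-binding: reactor time (9 unused), labor (12 unused).
Slack constraints have shadow price 0 (complementary slackness).
The binding rows give the dual system: 6·y_feedstock + 6·y_catalyst = 78 and 6·y_feedstock + 4·y_catalyst = 62.
Solving: y_feedstock = 5, y_catalyst = 8.
Δz = y_catalyst·Δb = 8 × (3) = 24, so new z* = 2214 + 24 = 2238.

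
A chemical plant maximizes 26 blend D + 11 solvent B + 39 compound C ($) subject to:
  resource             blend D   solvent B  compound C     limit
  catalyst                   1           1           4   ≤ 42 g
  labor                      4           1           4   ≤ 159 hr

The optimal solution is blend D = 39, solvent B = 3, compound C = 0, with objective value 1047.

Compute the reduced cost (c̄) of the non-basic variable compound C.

-5

Both catalyst and labor are binding at x*.
Dual feasibility on the basic columns requires 1·y_catalyst + 4·y_labor = 26, 1·y_catalyst + 1·y_labor = 11.
This yields shadow prices y_catalyst = 6, y_labor = 5.
Reduced cost of compound C: c₃ − yᵀa₃ = 39 − (6·4 + 5·4) = 39 − 44 = -5.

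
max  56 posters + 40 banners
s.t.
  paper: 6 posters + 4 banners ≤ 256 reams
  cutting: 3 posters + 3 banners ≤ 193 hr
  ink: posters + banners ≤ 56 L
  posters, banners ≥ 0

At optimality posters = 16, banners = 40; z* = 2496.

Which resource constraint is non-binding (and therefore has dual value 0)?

paper: 256/256 (binding)
cutting: 168/193 (slack 25)
ink: 56/56 (binding)
By complementary slackness, a constraint with positive slack has shadow price 0 → cutting.

cutting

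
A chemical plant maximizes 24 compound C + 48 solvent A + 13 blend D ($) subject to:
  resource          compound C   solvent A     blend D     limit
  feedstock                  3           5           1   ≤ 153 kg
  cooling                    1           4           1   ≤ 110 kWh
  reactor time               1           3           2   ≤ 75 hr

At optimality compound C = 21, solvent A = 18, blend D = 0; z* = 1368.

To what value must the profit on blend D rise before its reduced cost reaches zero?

18

Check each constraint at x*: feedstock 153/153 (tight); cooling 93/110 (slack 17); reactor time 75/75 (tight).
Since cooling is not tight, its dual is 0.
Dual feasibility on the basic columns requires 3·y_feedstock + 1·y_reactor time = 24, 5·y_feedstock + 3·y_reactor time = 48.
→ y_feedstock = 6 and y_reactor time = 6.
blend D enters the basis when its profit ≥ yᵀa₃ = 6·1 + 6·2 = 18.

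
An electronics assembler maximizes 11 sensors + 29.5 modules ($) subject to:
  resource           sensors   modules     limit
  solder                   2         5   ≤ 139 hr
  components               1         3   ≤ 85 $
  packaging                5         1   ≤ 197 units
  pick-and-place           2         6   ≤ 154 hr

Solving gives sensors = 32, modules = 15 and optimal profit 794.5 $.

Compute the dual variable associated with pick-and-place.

Check each constraint at x*: solder 139/139 (tight); components 77/85 (slack 8); packaging 175/197 (slack 22); pick-and-place 154/154 (tight).
Since components, packaging are not tight, their duals are 0.
From A_Bᵀ y = c: 2·y_solder + 2·y_pick-and-place = 11; 5·y_solder + 6·y_pick-and-place = 29.5.
This yields shadow prices y_solder = 3.5, y_pick-and-place = 2.
Shadow price of pick-and-place = 2.

2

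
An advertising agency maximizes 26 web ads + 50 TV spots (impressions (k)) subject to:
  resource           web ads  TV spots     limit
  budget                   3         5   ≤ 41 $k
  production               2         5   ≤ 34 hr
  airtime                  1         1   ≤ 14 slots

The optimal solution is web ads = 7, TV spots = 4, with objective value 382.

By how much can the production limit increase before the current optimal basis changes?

Binding constraints: budget, production. The basis is B = [[3,5],[2,5]] with det 5.
Per unit increase in production, x* moves by d = (-1, 0.6).
The basis stays optimal until web ads reaches 0; allowable increase = 7 hr.

7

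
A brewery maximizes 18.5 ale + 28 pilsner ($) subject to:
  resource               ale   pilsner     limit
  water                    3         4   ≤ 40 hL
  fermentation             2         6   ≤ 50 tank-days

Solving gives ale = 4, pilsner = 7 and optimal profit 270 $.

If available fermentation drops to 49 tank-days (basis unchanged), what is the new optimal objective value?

At the optimum: water uses 40 of 40 (binding); fermentation uses 50 of 50 (binding).
From A_Bᵀ y = c: 3·y_water + 2·y_fermentation = 18.5; 4·y_water + 6·y_fermentation = 28.
This yields shadow prices y_water = 5.5, y_fermentation = 1.
Δz = y_fermentation·Δb = 1 × (-1) = -1, so new z* = 270 − 1 = 269.

269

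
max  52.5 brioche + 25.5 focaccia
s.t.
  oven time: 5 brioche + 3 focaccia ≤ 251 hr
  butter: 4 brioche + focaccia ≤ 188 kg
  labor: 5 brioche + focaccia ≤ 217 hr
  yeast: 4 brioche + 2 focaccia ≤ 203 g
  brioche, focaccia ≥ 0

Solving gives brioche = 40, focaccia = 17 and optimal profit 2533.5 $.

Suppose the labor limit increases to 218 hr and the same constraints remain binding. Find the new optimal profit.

2536.5

Binding: oven time and labor. Non-binding: butter (11 unused), yeast (9 unused).
Since butter, yeast are not tight, their duals are 0.
From A_Bᵀ y = c: 5·y_oven time + 5·y_labor = 52.5; 3·y_oven time + 1·y_labor = 25.5.
Solving: y_oven time = 7.5, y_labor = 3.
Δz = y_labor·Δb = 3 × (1) = 3, so new z* = 2533.5 + 3 = 2536.5.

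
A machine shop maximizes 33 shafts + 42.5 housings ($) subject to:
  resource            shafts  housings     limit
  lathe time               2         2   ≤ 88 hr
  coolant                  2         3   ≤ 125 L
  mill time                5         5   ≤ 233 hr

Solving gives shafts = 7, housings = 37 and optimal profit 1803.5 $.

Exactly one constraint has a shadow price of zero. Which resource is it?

lathe time: 88/88 (binding)
coolant: 125/125 (binding)
mill time: 220/233 (slack 13)
By complementary slackness, a constraint with positive slack has shadow price 0 → mill time.

mill time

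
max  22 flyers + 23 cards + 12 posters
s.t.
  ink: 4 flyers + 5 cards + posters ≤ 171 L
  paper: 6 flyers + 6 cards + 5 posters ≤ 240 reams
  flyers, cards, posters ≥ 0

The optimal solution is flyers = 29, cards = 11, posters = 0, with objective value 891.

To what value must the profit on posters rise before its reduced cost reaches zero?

16

Check each constraint at x*: ink 171/171 (tight); paper 240/240 (tight).
From A_Bᵀ y = c: 4·y_ink + 6·y_paper = 22; 5·y_ink + 6·y_paper = 23.
Solving: y_ink = 1, y_paper = 3.
posters enters the basis when its profit ≥ yᵀa₃ = 1·1 + 3·5 = 16.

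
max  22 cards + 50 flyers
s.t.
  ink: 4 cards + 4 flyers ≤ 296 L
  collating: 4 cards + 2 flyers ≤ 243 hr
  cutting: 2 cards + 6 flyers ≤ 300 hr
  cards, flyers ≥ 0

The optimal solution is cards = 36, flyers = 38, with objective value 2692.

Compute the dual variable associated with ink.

2

Binding: ink and cutting. Non-binding: collating (23 unused).
Slack constraints have shadow price 0 (complementary slackness).
From A_Bᵀ y = c: 4·y_ink + 2·y_cutting = 22; 4·y_ink + 6·y_cutting = 50.
→ y_ink = 2 and y_cutting = 7.
Shadow price of ink = 2.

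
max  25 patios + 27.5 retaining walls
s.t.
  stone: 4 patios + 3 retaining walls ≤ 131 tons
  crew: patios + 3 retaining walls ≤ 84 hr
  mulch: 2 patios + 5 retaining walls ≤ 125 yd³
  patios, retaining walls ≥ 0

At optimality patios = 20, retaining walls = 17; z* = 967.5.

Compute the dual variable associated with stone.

5

At the optimum: stone uses 131 of 131 (binding); crew uses 71 of 84 (slack = 13); mulch uses 125 of 125 (binding).
By complementary slackness, y = 0 for the non-binding constraint.
The binding rows give the dual system: 4·y_stone + 2·y_mulch = 25 and 3·y_stone + 5·y_mulch = 27.5.
→ y_stone = 5 and y_mulch = 2.5.
Shadow price of stone = 5.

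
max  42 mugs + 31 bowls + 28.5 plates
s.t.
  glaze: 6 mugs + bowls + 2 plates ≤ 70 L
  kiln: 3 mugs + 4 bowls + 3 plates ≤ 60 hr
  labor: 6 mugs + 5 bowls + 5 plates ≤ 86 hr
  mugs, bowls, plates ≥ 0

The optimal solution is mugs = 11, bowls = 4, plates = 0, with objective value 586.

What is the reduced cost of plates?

-3.5

At the optimum: glaze uses 70 of 70 (binding); kiln uses 49 of 60 (slack = 11); labor uses 86 of 86 (binding).
Since kiln is not tight, its dual is 0.
From A_Bᵀ y = c: 6·y_glaze + 6·y_labor = 42; 1·y_glaze + 5·y_labor = 31.
Solving: y_glaze = 1, y_labor = 6.
Reduced cost of plates: c₃ − yᵀa₃ = 28.5 − (1·2 + 6·5) = 28.5 − 32 = -3.5.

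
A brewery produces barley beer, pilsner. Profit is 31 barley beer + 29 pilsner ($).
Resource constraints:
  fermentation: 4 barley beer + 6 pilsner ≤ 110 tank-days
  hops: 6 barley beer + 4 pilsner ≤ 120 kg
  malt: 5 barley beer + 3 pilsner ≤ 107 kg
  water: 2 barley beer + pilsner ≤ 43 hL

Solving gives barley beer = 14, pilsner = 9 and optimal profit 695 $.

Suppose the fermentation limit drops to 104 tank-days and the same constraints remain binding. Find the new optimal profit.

Binding: fermentation and hops. Non-binding: malt (10 unused), water (6 unused).
By complementary slackness, y = 0 for the non-binding constraints.
The binding rows give the dual system: 4·y_fermentation + 6·y_hops = 31 and 6·y_fermentation + 4·y_hops = 29.
→ y_fermentation = 2.5 and y_hops = 3.5.
Δz = y_fermentation·Δb = 2.5 × (-6) = -15, so new z* = 695 − 15 = 680.

680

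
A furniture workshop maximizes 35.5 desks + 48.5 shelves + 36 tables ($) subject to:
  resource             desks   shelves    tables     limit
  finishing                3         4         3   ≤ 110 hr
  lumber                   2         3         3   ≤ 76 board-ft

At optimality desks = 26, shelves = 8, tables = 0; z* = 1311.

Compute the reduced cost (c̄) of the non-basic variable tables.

Both finishing and lumber are binding at x*.
Dual feasibility on the basic columns requires 3·y_finishing + 2·y_lumber = 35.5, 4·y_finishing + 3·y_lumber = 48.5.
→ y_finishing = 9.5 and y_lumber = 3.5.
Reduced cost of tables: c₃ − yᵀa₃ = 36 − (9.5·3 + 3.5·3) = 36 − 39 = -3.

-3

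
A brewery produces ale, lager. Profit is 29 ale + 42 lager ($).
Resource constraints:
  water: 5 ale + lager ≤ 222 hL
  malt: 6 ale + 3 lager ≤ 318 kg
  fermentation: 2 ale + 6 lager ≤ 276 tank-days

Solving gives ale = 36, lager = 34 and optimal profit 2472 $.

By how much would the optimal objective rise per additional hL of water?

Check each constraint at x*: water 214/222 (slack 8); malt 318/318 (tight); fermentation 276/276 (tight).
Slack constraints have shadow price 0 (complementary slackness).
The binding rows give the dual system: 6·y_malt + 2·y_fermentation = 29 and 3·y_malt + 6·y_fermentation = 42.
→ y_malt = 3 and y_fermentation = 5.5.
Shadow price of water = 0.

0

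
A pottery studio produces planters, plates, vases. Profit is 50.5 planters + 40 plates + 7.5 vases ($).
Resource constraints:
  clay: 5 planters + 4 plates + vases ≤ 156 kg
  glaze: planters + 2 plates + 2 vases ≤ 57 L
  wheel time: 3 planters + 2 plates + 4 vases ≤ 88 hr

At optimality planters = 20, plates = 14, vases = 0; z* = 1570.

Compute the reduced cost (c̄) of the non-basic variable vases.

-6

At the optimum: clay uses 156 of 156 (binding); glaze uses 48 of 57 (slack = 9); wheel time uses 88 of 88 (binding).
Since glaze is not tight, its dual is 0.
From A_Bᵀ y = c: 5·y_clay + 3·y_wheel time = 50.5; 4·y_clay + 2·y_wheel time = 40.
This yields shadow prices y_clay = 9.5, y_wheel time = 1.
Reduced cost of vases: c₃ − yᵀa₃ = 7.5 − (9.5·1 + 1·4) = 7.5 − 13.5 = -6.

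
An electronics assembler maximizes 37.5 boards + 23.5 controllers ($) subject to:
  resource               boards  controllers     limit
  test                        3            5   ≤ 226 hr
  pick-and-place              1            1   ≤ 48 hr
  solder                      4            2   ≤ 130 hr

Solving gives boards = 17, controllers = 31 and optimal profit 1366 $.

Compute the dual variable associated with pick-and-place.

9.5

Check each constraint at x*: test 206/226 (slack 20); pick-and-place 48/48 (tight); solder 130/130 (tight).
Slack constraints have shadow price 0 (complementary slackness).
Dual feasibility on the basic columns requires 1·y_pick-and-place + 4·y_solder = 37.5, 1·y_pick-and-place + 2·y_solder = 23.5.
This yields shadow prices y_pick-and-place = 9.5, y_solder = 7.
Shadow price of pick-and-place = 9.5.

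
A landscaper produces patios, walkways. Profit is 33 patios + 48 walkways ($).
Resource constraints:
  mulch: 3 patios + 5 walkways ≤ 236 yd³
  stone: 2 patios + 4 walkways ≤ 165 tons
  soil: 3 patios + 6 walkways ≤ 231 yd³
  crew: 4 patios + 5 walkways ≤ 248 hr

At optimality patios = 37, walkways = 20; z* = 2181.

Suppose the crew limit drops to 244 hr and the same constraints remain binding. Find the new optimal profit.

Check each constraint at x*: mulch 211/236 (slack 25); stone 154/165 (slack 11); soil 231/231 (tight); crew 248/248 (tight).
Since mulch, stone are not tight, their duals are 0.
The binding rows give the dual system: 3·y_soil + 4·y_crew = 33 and 6·y_soil + 5·y_crew = 48.
→ y_soil = 3 and y_crew = 6.
Δz = y_crew·Δb = 6 × (-4) = -24, so new z* = 2181 − 24 = 2157.

2157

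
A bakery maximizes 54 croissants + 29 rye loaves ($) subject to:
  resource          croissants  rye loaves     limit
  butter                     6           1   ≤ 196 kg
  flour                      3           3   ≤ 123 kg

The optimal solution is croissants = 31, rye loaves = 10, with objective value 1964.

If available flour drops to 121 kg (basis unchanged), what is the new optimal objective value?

1948

Both butter and flour are binding at x*.
Dual feasibility on the basic columns requires 6·y_butter + 3·y_flour = 54, 1·y_butter + 3·y_flour = 29.
This yields shadow prices y_butter = 5, y_flour = 8.
Δz = y_flour·Δb = 8 × (-2) = -16, so new z* = 1964 − 16 = 1948.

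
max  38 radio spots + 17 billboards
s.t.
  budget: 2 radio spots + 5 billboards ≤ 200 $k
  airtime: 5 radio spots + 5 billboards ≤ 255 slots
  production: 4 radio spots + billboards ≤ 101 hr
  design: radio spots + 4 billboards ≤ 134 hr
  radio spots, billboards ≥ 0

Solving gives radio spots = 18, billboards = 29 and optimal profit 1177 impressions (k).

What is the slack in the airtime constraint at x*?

airtime used = 5·18 + 5·29 = 235; slack = 255 − 235 = 20.

20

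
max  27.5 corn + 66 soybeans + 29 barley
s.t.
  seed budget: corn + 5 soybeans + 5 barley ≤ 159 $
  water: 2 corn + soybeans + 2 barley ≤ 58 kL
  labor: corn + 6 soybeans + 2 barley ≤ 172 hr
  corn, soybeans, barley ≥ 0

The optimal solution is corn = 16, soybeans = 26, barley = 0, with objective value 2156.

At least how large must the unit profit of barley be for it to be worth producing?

Check each constraint at x*: seed budget 146/159 (slack 13); water 58/58 (tight); labor 172/172 (tight).
Slack constraints have shadow price 0 (complementary slackness).
Dual feasibility on the basic columns requires 2·y_water + 1·y_labor = 27.5, 1·y_water + 6·y_labor = 66.
This yields shadow prices y_water = 9, y_labor = 9.5.
barley enters the basis when its profit ≥ yᵀa₃ = 9·2 + 9.5·2 = 37.

37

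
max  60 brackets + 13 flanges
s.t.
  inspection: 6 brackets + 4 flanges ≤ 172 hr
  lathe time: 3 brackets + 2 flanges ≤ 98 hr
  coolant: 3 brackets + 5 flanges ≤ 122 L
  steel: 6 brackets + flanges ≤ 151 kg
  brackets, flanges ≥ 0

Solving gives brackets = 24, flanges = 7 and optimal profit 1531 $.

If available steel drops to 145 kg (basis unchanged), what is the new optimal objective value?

Check each constraint at x*: inspection 172/172 (tight); lathe time 86/98 (slack 12); coolant 107/122 (slack 15); steel 151/151 (tight).
By complementary slackness, y = 0 for the non-binding constraints.
From A_Bᵀ y = c: 6·y_inspection + 6·y_steel = 60; 4·y_inspection + 1·y_steel = 13.
Solving: y_inspection = 1, y_steel = 9.
Δz = y_steel·Δb = 9 × (-6) = -54, so new z* = 1531 − 54 = 1477.

1477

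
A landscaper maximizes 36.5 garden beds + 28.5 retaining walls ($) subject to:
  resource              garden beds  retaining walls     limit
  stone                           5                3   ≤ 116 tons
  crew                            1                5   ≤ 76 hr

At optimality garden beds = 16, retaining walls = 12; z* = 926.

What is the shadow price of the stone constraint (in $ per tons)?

Check each constraint at x*: stone 116/116 (tight); crew 76/76 (tight).
Dual feasibility on the basic columns requires 5·y_stone + 1·y_crew = 36.5, 3·y_stone + 5·y_crew = 28.5.
This yields shadow prices y_stone = 7, y_crew = 1.5.
Shadow price of stone = 7.

7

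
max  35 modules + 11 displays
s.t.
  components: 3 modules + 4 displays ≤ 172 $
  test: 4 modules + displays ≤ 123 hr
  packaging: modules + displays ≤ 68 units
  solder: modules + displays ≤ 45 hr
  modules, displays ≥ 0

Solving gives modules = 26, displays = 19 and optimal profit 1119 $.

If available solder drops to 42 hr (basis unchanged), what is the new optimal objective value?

1110

Check each constraint at x*: components 154/172 (slack 18); test 123/123 (tight); packaging 45/68 (slack 23); solder 45/45 (tight).
Since components, packaging are not tight, their duals are 0.
Dual feasibility on the basic columns requires 4·y_test + 1·y_solder = 35, 1·y_test + 1·y_solder = 11.
Solving: y_test = 8, y_solder = 3.
Δz = y_solder·Δb = 3 × (-3) = -9, so new z* = 1119 − 9 = 1110.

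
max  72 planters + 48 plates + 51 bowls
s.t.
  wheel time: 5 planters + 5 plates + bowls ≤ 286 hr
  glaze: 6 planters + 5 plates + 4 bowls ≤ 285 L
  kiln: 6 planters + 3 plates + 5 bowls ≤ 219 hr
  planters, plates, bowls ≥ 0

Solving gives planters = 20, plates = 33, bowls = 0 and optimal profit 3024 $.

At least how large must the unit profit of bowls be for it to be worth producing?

54

Check each constraint at x*: wheel time 265/286 (slack 21); glaze 285/285 (tight); kiln 219/219 (tight).
Slack constraints have shadow price 0 (complementary slackness).
Dual feasibility on the basic columns requires 6·y_glaze + 6·y_kiln = 72, 5·y_glaze + 3·y_kiln = 48.
Solving: y_glaze = 6, y_kiln = 6.
bowls enters the basis when its profit ≥ yᵀa₃ = 6·4 + 6·5 = 54.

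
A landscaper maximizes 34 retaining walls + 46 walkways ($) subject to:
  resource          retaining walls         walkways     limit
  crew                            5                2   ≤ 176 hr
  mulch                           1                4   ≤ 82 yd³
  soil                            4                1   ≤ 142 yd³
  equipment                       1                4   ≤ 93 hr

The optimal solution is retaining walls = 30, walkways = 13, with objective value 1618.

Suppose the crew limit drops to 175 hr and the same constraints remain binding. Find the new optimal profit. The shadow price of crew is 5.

Δb = -1, so new z* = 1618 + (5)·(-1) = 1618 − 5 = 1613.

1613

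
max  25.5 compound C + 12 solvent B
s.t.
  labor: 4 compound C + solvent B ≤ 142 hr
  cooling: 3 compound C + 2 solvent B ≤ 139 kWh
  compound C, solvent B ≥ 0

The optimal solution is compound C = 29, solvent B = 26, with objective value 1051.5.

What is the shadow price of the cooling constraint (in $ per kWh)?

4.5

Both labor and cooling are binding at x*.
Dual feasibility on the basic columns requires 4·y_labor + 3·y_cooling = 25.5, 1·y_labor + 2·y_cooling = 12.
→ y_labor = 3 and y_cooling = 4.5.
Shadow price of cooling = 4.5.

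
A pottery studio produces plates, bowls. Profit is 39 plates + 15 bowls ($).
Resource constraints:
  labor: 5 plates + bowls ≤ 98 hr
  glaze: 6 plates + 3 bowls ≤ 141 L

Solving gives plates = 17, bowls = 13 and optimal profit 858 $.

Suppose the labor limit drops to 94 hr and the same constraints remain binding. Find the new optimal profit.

Both labor and glaze are binding at x*.
The binding rows give the dual system: 5·y_labor + 6·y_glaze = 39 and 1·y_labor + 3·y_glaze = 15.
Solving: y_labor = 3, y_glaze = 4.
Δz = y_labor·Δb = 3 × (-4) = -12, so new z* = 858 − 12 = 846.

846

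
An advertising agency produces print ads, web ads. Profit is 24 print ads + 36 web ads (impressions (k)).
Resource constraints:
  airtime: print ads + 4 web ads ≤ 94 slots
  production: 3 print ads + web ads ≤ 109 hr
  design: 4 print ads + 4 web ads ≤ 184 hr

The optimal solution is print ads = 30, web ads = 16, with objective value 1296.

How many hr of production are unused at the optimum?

production used = 3·30 + 1·16 = 106; slack = 109 − 106 = 3.

3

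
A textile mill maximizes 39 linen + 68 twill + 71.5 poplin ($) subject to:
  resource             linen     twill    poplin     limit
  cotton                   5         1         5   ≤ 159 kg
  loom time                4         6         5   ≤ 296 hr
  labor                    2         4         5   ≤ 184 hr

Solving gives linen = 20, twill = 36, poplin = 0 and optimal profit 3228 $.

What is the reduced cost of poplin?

-1

Binding: loom time and labor. Non-binding: cotton (23 unused).
By complementary slackness, y = 0 for the non-binding constraint.
The binding rows give the dual system: 4·y_loom time + 2·y_labor = 39 and 6·y_loom time + 4·y_labor = 68.
→ y_loom time = 5 and y_labor = 9.5.
Reduced cost of poplin: c₃ − yᵀa₃ = 71.5 − (5·5 + 9.5·5) = 71.5 − 72.5 = -1.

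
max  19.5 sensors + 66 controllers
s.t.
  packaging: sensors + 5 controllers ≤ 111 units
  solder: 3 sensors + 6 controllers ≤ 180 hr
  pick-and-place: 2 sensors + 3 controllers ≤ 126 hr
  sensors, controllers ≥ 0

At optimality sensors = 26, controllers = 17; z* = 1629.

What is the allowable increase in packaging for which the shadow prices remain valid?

Binding constraints: packaging, solder. The basis is B = [[1,5],[3,6]] with det -9.
Per unit increase in packaging, x* moves by d = (-0.6667, 0.3333).
The basis stays optimal until sensors reaches 0; allowable increase = 39 units.

39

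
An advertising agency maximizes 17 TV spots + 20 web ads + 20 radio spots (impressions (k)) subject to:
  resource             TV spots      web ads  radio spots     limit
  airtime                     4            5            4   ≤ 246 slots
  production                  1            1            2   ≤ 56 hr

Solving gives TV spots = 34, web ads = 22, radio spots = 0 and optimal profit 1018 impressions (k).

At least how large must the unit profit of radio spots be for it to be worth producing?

Both airtime and production are binding at x*.
From A_Bᵀ y = c: 4·y_airtime + 1·y_production = 17; 5·y_airtime + 1·y_production = 20.
Solving: y_airtime = 3, y_production = 5.
radio spots enters the basis when its profit ≥ yᵀa₃ = 3·4 + 5·2 = 22.

22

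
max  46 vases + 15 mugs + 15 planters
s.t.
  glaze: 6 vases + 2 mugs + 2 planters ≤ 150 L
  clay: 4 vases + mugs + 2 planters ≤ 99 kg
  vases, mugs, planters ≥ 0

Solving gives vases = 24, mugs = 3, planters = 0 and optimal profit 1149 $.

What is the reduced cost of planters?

-1

Check each constraint at x*: glaze 150/150 (tight); clay 99/99 (tight).
From A_Bᵀ y = c: 6·y_glaze + 4·y_clay = 46; 2·y_glaze + 1·y_clay = 15.
Solving: y_glaze = 7, y_clay = 1.
Reduced cost of planters: c₃ − yᵀa₃ = 15 − (7·2 + 1·2) = 15 − 16 = -1.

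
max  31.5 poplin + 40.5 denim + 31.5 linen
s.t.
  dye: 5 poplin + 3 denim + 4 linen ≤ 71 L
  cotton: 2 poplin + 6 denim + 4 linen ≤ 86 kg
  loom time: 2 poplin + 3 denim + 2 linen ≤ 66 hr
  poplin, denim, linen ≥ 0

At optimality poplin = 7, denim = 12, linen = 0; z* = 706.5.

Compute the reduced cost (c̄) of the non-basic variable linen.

-4.5

Binding: dye and cotton. Non-binding: loom time (16 unused).
Since loom time is not tight, its dual is 0.
Dual feasibility on the basic columns requires 5·y_dye + 2·y_cotton = 31.5, 3·y_dye + 6·y_cotton = 40.5.
This yields shadow prices y_dye = 4.5, y_cotton = 4.5.
Reduced cost of linen: c₃ − yᵀa₃ = 31.5 − (4.5·4 + 4.5·4) = 31.5 − 36 = -4.5.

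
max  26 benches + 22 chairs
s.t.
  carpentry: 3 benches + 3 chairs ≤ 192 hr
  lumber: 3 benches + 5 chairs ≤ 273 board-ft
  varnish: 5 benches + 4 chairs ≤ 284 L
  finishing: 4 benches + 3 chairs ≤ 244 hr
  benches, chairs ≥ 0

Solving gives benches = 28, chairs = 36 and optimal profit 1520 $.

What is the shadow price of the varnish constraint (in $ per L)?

4

At the optimum: carpentry uses 192 of 192 (binding); lumber uses 264 of 273 (slack = 9); varnish uses 284 of 284 (binding); finishing uses 220 of 244 (slack = 24).
By complementary slackness, y = 0 for the non-binding constraints.
Dual feasibility on the basic columns requires 3·y_carpentry + 5·y_varnish = 26, 3·y_carpentry + 4·y_varnish = 22.
→ y_carpentry = 2 and y_varnish = 4.
Shadow price of varnish = 4.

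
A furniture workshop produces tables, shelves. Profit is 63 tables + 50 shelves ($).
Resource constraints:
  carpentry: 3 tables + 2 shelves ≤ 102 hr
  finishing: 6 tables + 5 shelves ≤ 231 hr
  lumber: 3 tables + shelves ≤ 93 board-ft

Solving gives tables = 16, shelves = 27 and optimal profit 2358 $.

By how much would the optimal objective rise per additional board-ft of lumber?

At the optimum: carpentry uses 102 of 102 (binding); finishing uses 231 of 231 (binding); lumber uses 75 of 93 (slack = 18).
Slack constraints have shadow price 0 (complementary slackness).
From A_Bᵀ y = c: 3·y_carpentry + 6·y_finishing = 63; 2·y_carpentry + 5·y_finishing = 50.
This yields shadow prices y_carpentry = 5, y_finishing = 8.
Shadow price of lumber = 0.

0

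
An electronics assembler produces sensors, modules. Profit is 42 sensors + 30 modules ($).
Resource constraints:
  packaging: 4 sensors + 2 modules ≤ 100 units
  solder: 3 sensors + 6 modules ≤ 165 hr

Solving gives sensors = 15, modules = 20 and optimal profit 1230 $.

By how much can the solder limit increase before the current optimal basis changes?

135

Binding constraints: packaging, solder. The basis is B = [[4,2],[3,6]] with det 18.
Per unit increase in solder, x* moves by d = (-0.1111, 0.2222).
The basis stays optimal until sensors reaches 0; allowable increase = 135 hr.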